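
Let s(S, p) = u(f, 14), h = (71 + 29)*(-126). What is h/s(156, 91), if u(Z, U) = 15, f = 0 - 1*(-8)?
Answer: -840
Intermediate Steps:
h = -12600 (h = 100*(-126) = -12600)
f = 8 (f = 0 + 8 = 8)
s(S, p) = 15
h/s(156, 91) = -12600/15 = -12600*1/15 = -840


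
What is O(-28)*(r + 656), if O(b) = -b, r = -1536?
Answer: -24640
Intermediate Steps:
O(-28)*(r + 656) = (-1*(-28))*(-1536 + 656) = 28*(-880) = -24640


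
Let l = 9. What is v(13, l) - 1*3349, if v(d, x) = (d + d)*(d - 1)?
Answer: -3037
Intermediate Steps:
v(d, x) = 2*d*(-1 + d) (v(d, x) = (2*d)*(-1 + d) = 2*d*(-1 + d))
v(13, l) - 1*3349 = 2*13*(-1 + 13) - 1*3349 = 2*13*12 - 3349 = 312 - 3349 = -3037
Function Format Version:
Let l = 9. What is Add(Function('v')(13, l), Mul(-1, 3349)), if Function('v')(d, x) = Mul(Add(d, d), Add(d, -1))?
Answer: -3037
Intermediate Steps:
Function('v')(d, x) = Mul(2, d, Add(-1, d)) (Function('v')(d, x) = Mul(Mul(2, d), Add(-1, d)) = Mul(2, d, Add(-1, d)))
Add(Function('v')(13, l), Mul(-1, 3349)) = Add(Mul(2, 13, Add(-1, 13)), Mul(-1, 3349)) = Add(Mul(2, 13, 12), -3349) = Add(312, -3349) = -3037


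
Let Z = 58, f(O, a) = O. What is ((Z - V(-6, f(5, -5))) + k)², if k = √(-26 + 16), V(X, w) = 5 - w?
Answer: (58 + I*√10)² ≈ 3354.0 + 366.82*I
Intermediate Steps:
k = I*√10 (k = √(-10) = I*√10 ≈ 3.1623*I)
((Z - V(-6, f(5, -5))) + k)² = ((58 - (5 - 1*5)) + I*√10)² = ((58 - (5 - 5)) + I*√10)² = ((58 - 1*0) + I*√10)² = ((58 + 0) + I*√10)² = (58 + I*√10)²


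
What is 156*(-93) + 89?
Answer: -14419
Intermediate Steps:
156*(-93) + 89 = -14508 + 89 = -14419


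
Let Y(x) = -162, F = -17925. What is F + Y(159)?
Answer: -18087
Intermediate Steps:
F + Y(159) = -17925 - 162 = -18087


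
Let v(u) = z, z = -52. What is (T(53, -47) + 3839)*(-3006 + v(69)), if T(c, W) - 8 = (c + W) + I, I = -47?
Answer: -11638748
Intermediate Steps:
T(c, W) = -39 + W + c (T(c, W) = 8 + ((c + W) - 47) = 8 + ((W + c) - 47) = 8 + (-47 + W + c) = -39 + W + c)
v(u) = -52
(T(53, -47) + 3839)*(-3006 + v(69)) = ((-39 - 47 + 53) + 3839)*(-3006 - 52) = (-33 + 3839)*(-3058) = 3806*(-3058) = -11638748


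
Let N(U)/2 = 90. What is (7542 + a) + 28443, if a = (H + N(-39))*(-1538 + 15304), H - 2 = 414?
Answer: 8240521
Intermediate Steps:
H = 416 (H = 2 + 414 = 416)
N(U) = 180 (N(U) = 2*90 = 180)
a = 8204536 (a = (416 + 180)*(-1538 + 15304) = 596*13766 = 8204536)
(7542 + a) + 28443 = (7542 + 8204536) + 28443 = 8212078 + 28443 = 8240521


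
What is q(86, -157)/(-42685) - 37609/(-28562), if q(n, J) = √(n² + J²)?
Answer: 37609/28562 - √32045/42685 ≈ 1.3126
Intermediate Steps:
q(n, J) = √(J² + n²)
q(86, -157)/(-42685) - 37609/(-28562) = √((-157)² + 86²)/(-42685) - 37609/(-28562) = √(24649 + 7396)*(-1/42685) - 37609*(-1/28562) = √32045*(-1/42685) + 37609/28562 = -√32045/42685 + 37609/28562 = 37609/28562 - √32045/42685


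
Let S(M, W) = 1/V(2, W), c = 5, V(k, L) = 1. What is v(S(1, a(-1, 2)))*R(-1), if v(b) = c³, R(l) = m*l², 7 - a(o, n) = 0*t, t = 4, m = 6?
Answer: 750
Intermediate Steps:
a(o, n) = 7 (a(o, n) = 7 - 0*4 = 7 - 1*0 = 7 + 0 = 7)
R(l) = 6*l²
S(M, W) = 1 (S(M, W) = 1/1 = 1)
v(b) = 125 (v(b) = 5³ = 125)
v(S(1, a(-1, 2)))*R(-1) = 125*(6*(-1)²) = 125*(6*1) = 125*6 = 750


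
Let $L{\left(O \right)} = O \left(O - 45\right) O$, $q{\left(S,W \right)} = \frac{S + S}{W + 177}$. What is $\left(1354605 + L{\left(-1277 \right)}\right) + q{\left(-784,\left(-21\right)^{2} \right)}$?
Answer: $- \frac{665730962881}{309} \approx -2.1545 \cdot 10^{9}$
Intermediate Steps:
$q{\left(S,W \right)} = \frac{2 S}{177 + W}$
$L{\left(O \right)} = O^{2} \left(-45 + O\right)$ ($L{\left(O \right)} = O \left(-45 + O\right) O = O^{2} \left(-45 + O\right)$)
$\left(1354605 + L{\left(-1277 \right)}\right) + q{\left(-784,\left(-21\right)^{2} \right)} = \left(1354605 + \left(-1277\right)^{2} \left(-45 - 1277\right)\right) + 2 \left(-784\right) \frac{1}{177 + \left(-21\right)^{2}} = \left(1354605 + 1630729 \left(-1322\right)\right) + 2 \left(-784\right) \frac{1}{177 + 441} = \left(1354605 - 2155823738\right) + 2 \left(-784\right) \frac{1}{618} = -2154469133 + 2 \left(-784\right) \frac{1}{618} = -2154469133 - \frac{784}{309} = - \frac{665730962881}{309}$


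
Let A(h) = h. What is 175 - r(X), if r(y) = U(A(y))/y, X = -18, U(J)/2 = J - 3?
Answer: 518/3 ≈ 172.67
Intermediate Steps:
U(J) = -6 + 2*J (U(J) = 2*(J - 3) = 2*(-3 + J) = -6 + 2*J)
r(y) = (-6 + 2*y)/y
175 - r(X) = 175 - (2 - 6/(-18)) = 175 - (2 - 6*(-1/18)) = 175 - (2 + 1/3) = 175 - 1*7/3 = 175 - 7/3 = 518/3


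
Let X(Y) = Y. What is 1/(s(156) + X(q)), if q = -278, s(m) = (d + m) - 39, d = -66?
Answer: -1/227 ≈ -0.0044053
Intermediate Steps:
s(m) = -105 + m (s(m) = (-66 + m) - 39 = -105 + m)
1/(s(156) + X(q)) = 1/((-105 + 156) - 278) = 1/(51 - 278) = 1/(-227) = -1/227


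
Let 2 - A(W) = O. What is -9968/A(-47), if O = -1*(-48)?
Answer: 4984/23 ≈ 216.70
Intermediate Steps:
O = 48
A(W) = -46 (A(W) = 2 - 1*48 = 2 - 48 = -46)
-9968/A(-47) = -9968/(-46) = -9968*(-1/46) = 4984/23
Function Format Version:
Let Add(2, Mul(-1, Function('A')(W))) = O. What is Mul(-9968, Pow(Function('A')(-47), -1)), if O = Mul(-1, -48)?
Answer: Rational(4984, 23) ≈ 216.70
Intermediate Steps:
O = 48
Function('A')(W) = -46 (Function('A')(W) = Add(2, Mul(-1, 48)) = Add(2, -48) = -46)
Mul(-9968, Pow(Function('A')(-47), -1)) = Mul(-9968, Pow(-46, -1)) = Mul(-9968, Rational(-1, 46)) = Rational(4984, 23)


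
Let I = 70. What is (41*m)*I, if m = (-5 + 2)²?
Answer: 25830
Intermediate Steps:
m = 9 (m = (-3)² = 9)
(41*m)*I = (41*9)*70 = 369*70 = 25830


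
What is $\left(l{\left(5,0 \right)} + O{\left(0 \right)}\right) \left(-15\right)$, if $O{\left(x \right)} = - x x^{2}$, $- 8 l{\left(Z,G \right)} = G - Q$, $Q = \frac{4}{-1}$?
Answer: $\frac{15}{2} \approx 7.5$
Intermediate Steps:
$Q = -4$ ($Q = 4 \left(-1\right) = -4$)
$l{\left(Z,G \right)} = - \frac{1}{2} - \frac{G}{8}$ ($l{\left(Z,G \right)} = - \frac{G - -4}{8} = - \frac{G + 4}{8} = - \frac{4 + G}{8} = - \frac{1}{2} - \frac{G}{8}$)
$O{\left(x \right)} = - x^{3}$
$\left(l{\left(5,0 \right)} + O{\left(0 \right)}\right) \left(-15\right) = \left(\left(- \frac{1}{2} - 0\right) - 0^{3}\right) \left(-15\right) = \left(\left(- \frac{1}{2} + 0\right) - 0\right) \left(-15\right) = \left(- \frac{1}{2} + 0\right) \left(-15\right) = \left(- \frac{1}{2}\right) \left(-15\right) = \frac{15}{2}$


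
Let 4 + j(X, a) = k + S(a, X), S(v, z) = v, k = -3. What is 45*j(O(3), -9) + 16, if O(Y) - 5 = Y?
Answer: -704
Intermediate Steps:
O(Y) = 5 + Y
j(X, a) = -7 + a (j(X, a) = -4 + (-3 + a) = -7 + a)
45*j(O(3), -9) + 16 = 45*(-7 - 9) + 16 = 45*(-16) + 16 = -720 + 16 = -704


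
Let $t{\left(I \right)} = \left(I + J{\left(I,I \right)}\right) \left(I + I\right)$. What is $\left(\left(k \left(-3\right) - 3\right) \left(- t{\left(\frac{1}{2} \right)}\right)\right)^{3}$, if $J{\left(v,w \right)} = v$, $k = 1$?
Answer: $216$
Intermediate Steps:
$t{\left(I \right)} = 4 I^{2}$ ($t{\left(I \right)} = \left(I + I\right) \left(I + I\right) = 2 I 2 I = 4 I^{2}$)
$\left(\left(k \left(-3\right) - 3\right) \left(- t{\left(\frac{1}{2} \right)}\right)\right)^{3} = \left(\left(1 \left(-3\right) - 3\right) \left(- 4 \left(\frac{1}{2}\right)^{2}\right)\right)^{3} = \left(\left(-3 - 3\right) \left(- \frac{4}{4}\right)\right)^{3} = \left(- 6 \left(- \frac{4}{4}\right)\right)^{3} = \left(- 6 \left(\left(-1\right) 1\right)\right)^{3} = \left(\left(-6\right) \left(-1\right)\right)^{3} = 6^{3} = 216$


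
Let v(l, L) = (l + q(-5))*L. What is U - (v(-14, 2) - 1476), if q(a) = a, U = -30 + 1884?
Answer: 3368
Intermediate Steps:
U = 1854
v(l, L) = L*(-5 + l) (v(l, L) = (l - 5)*L = (-5 + l)*L = L*(-5 + l))
U - (v(-14, 2) - 1476) = 1854 - (2*(-5 - 14) - 1476) = 1854 - (2*(-19) - 1476) = 1854 - (-38 - 1476) = 1854 - 1*(-1514) = 1854 + 1514 = 3368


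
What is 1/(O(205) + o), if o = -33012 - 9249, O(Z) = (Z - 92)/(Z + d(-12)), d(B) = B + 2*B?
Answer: -169/7141996 ≈ -2.3663e-5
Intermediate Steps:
d(B) = 3*B
O(Z) = (-92 + Z)/(-36 + Z) (O(Z) = (Z - 92)/(Z + 3*(-12)) = (-92 + Z)/(Z - 36) = (-92 + Z)/(-36 + Z))
o = -42261
1/(O(205) + o) = 1/((-92 + 205)/(-36 + 205) - 42261) = 1/(113/169 - 42261) = 1/(-7141996/169) = -169/7141996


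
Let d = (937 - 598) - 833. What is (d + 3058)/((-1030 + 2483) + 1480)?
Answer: 2564/2933 ≈ 0.87419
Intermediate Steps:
d = -494 (d = 339 - 833 = -494)
(d + 3058)/((-1030 + 2483) + 1480) = (-494 + 3058)/((-1030 + 2483) + 1480) = 2564/(1453 + 1480) = 2564/2933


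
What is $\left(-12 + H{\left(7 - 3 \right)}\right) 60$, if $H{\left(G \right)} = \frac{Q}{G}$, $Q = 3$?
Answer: $-675$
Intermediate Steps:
$H{\left(G \right)} = \frac{3}{G}$
$\left(-12 + H{\left(7 - 3 \right)}\right) 60 = \left(-12 + \frac{3}{7 - 3}\right) 60 = \left(-12 + \frac{3}{4}\right) 60 = \left(- \frac{45}{4}\right) 60 = -675$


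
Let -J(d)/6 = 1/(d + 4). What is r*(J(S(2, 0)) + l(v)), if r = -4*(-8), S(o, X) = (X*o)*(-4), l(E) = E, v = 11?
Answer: 304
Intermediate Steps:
S(o, X) = -4*X*o
J(d) = -6/(4 + d) (J(d) = -6/(d + 4) = -6/(4 + d))
r = 32
r*(J(S(2, 0)) + l(v)) = 32*(-6/(4 - 4*0*2) + 11) = 32*(-6/(4 + 0) + 11) = 32*(-6/4 + 11) = 32*(-6*¼ + 11) = 32*(-3/2 + 11) = 32*(19/2) = 304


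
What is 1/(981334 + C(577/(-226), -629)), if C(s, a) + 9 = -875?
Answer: 1/980450 ≈ 1.0199e-6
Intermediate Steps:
C(s, a) = -884 (C(s, a) = -9 - 875 = -884)
1/(981334 + C(577/(-226), -629)) = 1/(981334 - 884) = 1/980450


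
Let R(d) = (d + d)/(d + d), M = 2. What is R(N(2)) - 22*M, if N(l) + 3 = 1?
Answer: -43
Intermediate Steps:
N(l) = -2 (N(l) = -3 + 1 = -2)
R(d) = 1 (R(d) = (2*d)/((2*d)) = (2*d)*(1/(2*d)) = 1)
R(N(2)) - 22*M = 1 - 22*2 = 1 - 44 = -43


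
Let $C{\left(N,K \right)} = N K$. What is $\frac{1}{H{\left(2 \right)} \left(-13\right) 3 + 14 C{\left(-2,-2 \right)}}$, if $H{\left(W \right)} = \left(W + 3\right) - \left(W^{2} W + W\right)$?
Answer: $\frac{1}{251} \approx 0.0039841$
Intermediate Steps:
$C{\left(N,K \right)} = K N$
$H{\left(W \right)} = 3 - W^{3}$ ($H{\left(W \right)} = \left(3 + W\right) - \left(W^{3} + W\right) = \left(3 + W\right) - \left(W + W^{3}\right) = 3 - W^{3}$)
$\frac{1}{H{\left(2 \right)} \left(-13\right) 3 + 14 C{\left(-2,-2 \right)}} = \frac{1}{\left(3 - 2^{3}\right) \left(-13\right) 3 + 14 \left(\left(-2\right) \left(-2\right)\right)} = \frac{1}{\left(3 - 8\right) \left(-13\right) 3 + 14 \cdot 4} = \frac{1}{\left(3 - 8\right) \left(-13\right) 3 + 56} = \frac{1}{\left(-5\right) \left(-13\right) 3 + 56} = \frac{1}{65 \cdot 3 + 56} = \frac{1}{195 + 56} = \frac{1}{251}$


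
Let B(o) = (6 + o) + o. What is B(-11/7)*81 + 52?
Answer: 1984/7 ≈ 283.43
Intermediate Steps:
B(o) = 6 + 2*o
B(-11/7)*81 + 52 = (6 + 2*(-11/7))*81 + 52 = (6 - 22/7)*81 + 52 = (20/7)*81 + 52 = 1620/7 + 52 = 1984/7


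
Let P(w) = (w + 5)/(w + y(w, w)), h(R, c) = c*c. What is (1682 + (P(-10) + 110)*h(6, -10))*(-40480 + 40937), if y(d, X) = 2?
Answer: 11648473/2 ≈ 5.8242e+6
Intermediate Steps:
h(R, c) = c**2
P(w) = (5 + w)/(2 + w) (P(w) = (w + 5)/(w + 2) = (5 + w)/(2 + w))
(1682 + (P(-10) + 110)*h(6, -10))*(-40480 + 40937) = (1682 + ((5 - 10)/(2 - 10) + 110)*(-10)**2)*(-40480 + 40937) = (1682 + (-5/(-8) + 110)*100)*457 = (1682 + (-1/8*(-5) + 110)*100)*457 = (1682 + (5/8 + 110)*100)*457 = (1682 + (885/8)*100)*457 = (1682 + 22125/2)*457 = (25489/2)*457 = 11648473/2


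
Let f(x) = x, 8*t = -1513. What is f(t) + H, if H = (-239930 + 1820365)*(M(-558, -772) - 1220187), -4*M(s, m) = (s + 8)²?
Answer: -16383573107273/8 ≈ -2.0479e+12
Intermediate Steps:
M(s, m) = -(8 + s)²/4 (M(s, m) = -(s + 8)²/4 = -(8 + s)²/4)
t = -1513/8 (t = (⅛)*(-1513) = -1513/8 ≈ -189.13)
H = -2047946638220 (H = (-239930 + 1820365)*(-(8 - 558)²/4 - 1220187) = 1580435*(-¼*(-550)² - 1220187) = 1580435*(-¼*302500 - 1220187) = 1580435*(-75625 - 1220187) = 1580435*(-1295812) = -2047946638220)
f(t) + H = -1513/8 - 2047946638220 = -16383573107273/8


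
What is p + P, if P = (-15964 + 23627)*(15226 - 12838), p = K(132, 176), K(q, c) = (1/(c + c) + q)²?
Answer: 2269508524801/123904 ≈ 1.8317e+7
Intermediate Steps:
K(q, c) = (q + 1/(2*c))² (K(q, c) = (1/(2*c) + q)² = (q + 1/(2*c))²)
p = 2158996225/123904 (p = (¼)*(1 + 2*176*132)²/176² = (¼)*(1/30976)*(1 + 46464)² = (¼)*(1/30976)*46465² = (¼)*(1/30976)*2158996225 = 2158996225/123904 ≈ 17425.)
P = 18299244 (P = 7663*2388 = 18299244)
p + P = 2158996225/123904 + 18299244 = 2269508524801/123904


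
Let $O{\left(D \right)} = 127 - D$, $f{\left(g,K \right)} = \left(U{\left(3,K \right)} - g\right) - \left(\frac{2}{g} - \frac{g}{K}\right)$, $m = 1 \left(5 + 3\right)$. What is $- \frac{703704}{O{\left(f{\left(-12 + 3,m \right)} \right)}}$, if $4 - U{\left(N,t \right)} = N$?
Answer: $- \frac{50666688}{8489} \approx -5968.5$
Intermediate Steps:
$U{\left(N,t \right)} = 4 - N$
$m = 8$ ($m = 1 \cdot 8 = 8$)
$f{\left(g,K \right)} = 1 - g - \frac{2}{g} + \frac{g}{K}$ ($f{\left(g,K \right)} = \left(\left(4 - 3\right) - g\right) - \left(\frac{2}{g} - \frac{g}{K}\right) = \left(1 - g\right) - \left(\frac{2}{g} - \frac{g}{K}\right) = 1 - g - \frac{2}{g} + \frac{g}{K}$)
$- \frac{703704}{O{\left(f{\left(-12 + 3,m \right)} \right)}} = - \frac{703704}{127 - \left(1 - \left(-12 + 3\right) - \frac{2}{-12 + 3} + \frac{-12 + 3}{8}\right)} = - \frac{703704}{127 - \left(1 - -9 - \frac{2}{-9} - \frac{9}{8}\right)} = - \frac{703704}{127 - \left(1 + 9 - - \frac{2}{9} - \frac{9}{8}\right)} = - \frac{703704}{127 - \left(1 + 9 + \frac{2}{9} - \frac{9}{8}\right)} = - \frac{703704}{127 - \frac{655}{72}} = - \frac{703704}{\frac{8489}{72}} = \left(-703704\right) \frac{72}{8489} = - \frac{50666688}{8489}$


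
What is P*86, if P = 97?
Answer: 8342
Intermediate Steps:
P*86 = 97*86 = 8342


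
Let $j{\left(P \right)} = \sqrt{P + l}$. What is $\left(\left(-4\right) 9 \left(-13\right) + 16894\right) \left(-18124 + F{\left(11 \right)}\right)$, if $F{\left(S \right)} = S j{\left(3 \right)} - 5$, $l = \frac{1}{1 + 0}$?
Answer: $-314373734$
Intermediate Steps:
$l = 1$ ($l = 1^{-1} = 1$)
$j{\left(P \right)} = \sqrt{1 + P}$ ($j{\left(P \right)} = \sqrt{P + 1} = \sqrt{1 + P}$)
$F{\left(S \right)} = -5 + 2 S$ ($F{\left(S \right)} = S \sqrt{1 + 3} - 5 = S \sqrt{4} - 5 = S 2 - 5 = 2 S - 5 = -5 + 2 S$)
$\left(\left(-4\right) 9 \left(-13\right) + 16894\right) \left(-18124 + F{\left(11 \right)}\right) = \left(\left(-4\right) 9 \left(-13\right) + 16894\right) \left(-18124 + \left(-5 + 2 \cdot 11\right)\right) = \left(\left(-36\right) \left(-13\right) + 16894\right) \left(-18124 + \left(-5 + 22\right)\right) = \left(468 + 16894\right) \left(-18124 + 17\right) = 17362 \left(-18107\right) = -314373734$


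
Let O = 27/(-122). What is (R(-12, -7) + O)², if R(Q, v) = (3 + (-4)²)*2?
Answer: 21242881/14884 ≈ 1427.2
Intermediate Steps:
R(Q, v) = 38 (R(Q, v) = (3 + 16)*2 = 19*2 = 38)
O = -27/122 (O = 27*(-1/122) = -27/122 ≈ -0.22131)
(R(-12, -7) + O)² = (38 - 27/122)² = (4609/122)² = 21242881/14884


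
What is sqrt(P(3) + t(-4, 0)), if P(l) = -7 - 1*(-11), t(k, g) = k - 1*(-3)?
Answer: sqrt(3) ≈ 1.7320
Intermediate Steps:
t(k, g) = 3 + k (t(k, g) = k + 3 = 3 + k)
P(l) = 4 (P(l) = -7 + 11 = 4)
sqrt(P(3) + t(-4, 0)) = sqrt(4 + (3 - 4)) = sqrt(4 - 1) = sqrt(3)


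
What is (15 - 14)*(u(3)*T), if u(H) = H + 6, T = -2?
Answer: -18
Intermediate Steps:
u(H) = 6 + H
(15 - 14)*(u(3)*T) = (15 - 14)*((6 + 3)*(-2)) = 1*(9*(-2)) = 1*(-18) = -18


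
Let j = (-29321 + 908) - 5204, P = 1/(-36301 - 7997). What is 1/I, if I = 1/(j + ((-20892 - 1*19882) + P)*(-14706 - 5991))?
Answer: 12460523310425/14766 ≈ 8.4387e+8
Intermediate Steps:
P = -1/44298 (P = 1/(-44298) = -1/44298 ≈ -2.2574e-5)
j = -33617 (j = -28413 - 5204 = -33617)
I = 14766/12460523310425 (I = 1/(-33617 + ((-20892 - 1*19882) - 1/44298)*(-14706 - 5991)) = 1/(-33617 + ((-20892 - 19882) - 1/44298)*(-20697)) = 1/(-33617 + (-40774 - 1/44298)*(-20697)) = 1/(-33617 - 1806206653/44298*(-20697)) = 1/(-33617 + 12461019699047/14766) = 1/(12460523310425/14766) = 14766/12460523310425 ≈ 1.1850e-9)
1/I = 1/(14766/12460523310425) = 12460523310425/14766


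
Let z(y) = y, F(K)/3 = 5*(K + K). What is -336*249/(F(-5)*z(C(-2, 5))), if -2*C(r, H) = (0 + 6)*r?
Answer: 2324/25 ≈ 92.960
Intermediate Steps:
C(r, H) = -3*r (C(r, H) = -(0 + 6)*r/2 = -3*r)
F(K) = 30*K (F(K) = 3*(5*(K + K)) = 3*(5*(2*K)) = 3*(10*K) = 30*K)
-336*249/(F(-5)*z(C(-2, 5))) = -336/(((-3*(-2))*(30*(-5)))/249) = -336/((6*(-150))*(1/249)) = -336/((-900*1/249)) = -336/(-300/83) = -336*(-83/300) = 2324/25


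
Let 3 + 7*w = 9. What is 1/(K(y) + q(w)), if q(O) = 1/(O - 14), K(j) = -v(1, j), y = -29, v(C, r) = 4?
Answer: -92/375 ≈ -0.24533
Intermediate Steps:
K(j) = -4 (K(j) = -1*4 = -4)
w = 6/7 (w = -3/7 + (1/7)*9 = -3/7 + 9/7 = 6/7 ≈ 0.85714)
q(O) = 1/(-14 + O)
1/(K(y) + q(w)) = 1/(-4 + 1/(-14 + 6/7)) = 1/(-4 + 1/(-92/7)) = 1/(-4 - 7/92) = 1/(-375/92) = -92/375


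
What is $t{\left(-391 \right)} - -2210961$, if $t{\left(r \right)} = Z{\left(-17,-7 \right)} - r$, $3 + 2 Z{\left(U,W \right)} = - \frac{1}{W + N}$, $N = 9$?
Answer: $\frac{8845401}{4} \approx 2.2114 \cdot 10^{6}$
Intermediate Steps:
$Z{\left(U,W \right)} = - \frac{3}{2} - \frac{1}{2 \left(9 + W\right)}$ ($Z{\left(U,W \right)} = - \frac{3}{2} + \frac{\left(-1\right) \frac{1}{W + 9}}{2} = - \frac{3}{2} + \frac{\left(-1\right) \frac{1}{9 + W}}{2} = - \frac{3}{2} - \frac{1}{2 \left(9 + W\right)}$)
$t{\left(r \right)} = - \frac{7}{4} - r$ ($t{\left(r \right)} = \frac{-28 - -21}{2 \left(9 - 7\right)} - r = \frac{-28 + 21}{2 \cdot 2} - r = \frac{1}{2} \cdot \frac{1}{2} \left(-7\right) - r = - \frac{7}{4} - r$)
$t{\left(-391 \right)} - -2210961 = \left(- \frac{7}{4} - -391\right) - -2210961 = \left(- \frac{7}{4} + 391\right) + 2210961 = \frac{1557}{4} + 2210961 = \frac{8845401}{4}$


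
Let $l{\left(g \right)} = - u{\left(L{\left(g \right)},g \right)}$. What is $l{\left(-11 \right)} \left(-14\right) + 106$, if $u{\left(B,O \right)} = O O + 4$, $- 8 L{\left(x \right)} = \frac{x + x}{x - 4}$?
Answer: $1856$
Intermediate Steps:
$L{\left(x \right)} = - \frac{x}{4 \left(-4 + x\right)}$ ($L{\left(x \right)} = - \frac{\left(x + x\right) \frac{1}{x - 4}}{8} = - \frac{2 x \frac{1}{-4 + x}}{8} = - \frac{x}{4 \left(-4 + x\right)}$)
$u{\left(B,O \right)} = 4 + O^{2}$ ($u{\left(B,O \right)} = O^{2} + 4 = 4 + O^{2}$)
$l{\left(g \right)} = -4 - g^{2}$ ($l{\left(g \right)} = - (4 + g^{2}) = -4 - g^{2}$)
$l{\left(-11 \right)} \left(-14\right) + 106 = \left(-4 - \left(-11\right)^{2}\right) \left(-14\right) + 106 = \left(-4 - 121\right) \left(-14\right) + 106 = \left(-125\right) \left(-14\right) + 106 = 1750 + 106 = 1856$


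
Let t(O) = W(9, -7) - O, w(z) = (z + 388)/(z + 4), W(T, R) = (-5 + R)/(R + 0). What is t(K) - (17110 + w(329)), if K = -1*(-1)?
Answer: -13295588/777 ≈ -17111.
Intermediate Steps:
W(T, R) = (-5 + R)/R
w(z) = (388 + z)/(4 + z)
K = 1
t(O) = 12/7 - O (t(O) = (-5 - 7)/(-7) - O = -⅐*(-12) - O = 12/7 - O)
t(K) - (17110 + w(329)) = (12/7 - 1*1) - (17110 + (388 + 329)/(4 + 329)) = (12/7 - 1) - (17110 + 717/333) = 5/7 - (17110 + (1/333)*717) = 5/7 - (17110 + 239/111) = 5/7 - 1*1899449/111 = 5/7 - 1899449/111 = -13295588/777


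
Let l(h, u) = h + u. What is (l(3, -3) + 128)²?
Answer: 16384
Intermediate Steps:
(l(3, -3) + 128)² = ((3 - 3) + 128)² = (0 + 128)² = 128² = 16384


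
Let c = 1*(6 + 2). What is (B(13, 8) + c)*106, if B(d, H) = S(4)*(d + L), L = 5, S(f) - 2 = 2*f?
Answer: 19928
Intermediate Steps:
S(f) = 2 + 2*f
c = 8 (c = 1*8 = 8)
B(d, H) = 50 + 10*d (B(d, H) = (2 + 2*4)*(d + 5) = (2 + 8)*(5 + d) = 10*(5 + d) = 50 + 10*d)
(B(13, 8) + c)*106 = ((50 + 10*13) + 8)*106 = ((50 + 130) + 8)*106 = (180 + 8)*106 = 188*106 = 19928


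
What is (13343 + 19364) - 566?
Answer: 32141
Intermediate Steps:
(13343 + 19364) - 566 = 32707 - 566 = 32141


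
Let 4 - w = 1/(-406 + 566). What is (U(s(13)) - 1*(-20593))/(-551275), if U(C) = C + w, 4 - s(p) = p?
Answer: -3294079/88204000 ≈ -0.037346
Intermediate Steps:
s(p) = 4 - p
w = 639/160 (w = 4 - 1/(-406 + 566) = 4 - 1/160 = 639/160 ≈ 3.9938)
U(C) = 639/160 + C (U(C) = C + 639/160 = 639/160 + C)
(U(s(13)) - 1*(-20593))/(-551275) = ((639/160 + (4 - 1*13)) - 1*(-20593))/(-551275) = ((639/160 + (4 - 13)) + 20593)*(-1/551275) = ((639/160 - 9) + 20593)*(-1/551275) = (-801/160 + 20593)*(-1/551275) = (3294079/160)*(-1/551275) = -3294079/88204000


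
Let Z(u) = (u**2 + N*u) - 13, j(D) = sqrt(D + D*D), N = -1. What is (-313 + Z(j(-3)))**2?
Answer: (320 + sqrt(6))**2 ≈ 1.0397e+5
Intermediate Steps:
j(D) = sqrt(D + D**2)
Z(u) = -13 + u**2 - u (Z(u) = (u**2 - u) - 13 = -13 + u**2 - u)
(-313 + Z(j(-3)))**2 = (-313 + (-13 + (sqrt(-3*(1 - 3)))**2 - sqrt(-3*(1 - 3))))**2 = (-313 + (-13 + (sqrt(-3*(-2)))**2 - sqrt(-3*(-2))))**2 = (-313 + (-13 + (sqrt(6))**2 - sqrt(6)))**2 = (-313 + (-13 + 6 - sqrt(6)))**2 = (-313 + (-7 - sqrt(6)))**2 = (-320 - sqrt(6))**2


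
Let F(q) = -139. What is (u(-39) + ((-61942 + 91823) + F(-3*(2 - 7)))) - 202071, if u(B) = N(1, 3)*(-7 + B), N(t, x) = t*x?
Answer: -172467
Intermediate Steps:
u(B) = -21 + 3*B (u(B) = (1*3)*(-7 + B) = 3*(-7 + B) = -21 + 3*B)
(u(-39) + ((-61942 + 91823) + F(-3*(2 - 7)))) - 202071 = ((-21 + 3*(-39)) + ((-61942 + 91823) - 139)) - 202071 = ((-21 - 117) + (29881 - 139)) - 202071 = (-138 + 29742) - 202071 = 29604 - 202071 = -172467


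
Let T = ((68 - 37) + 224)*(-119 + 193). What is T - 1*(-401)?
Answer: 19271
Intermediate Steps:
T = 18870 (T = (31 + 224)*74 = 255*74 = 18870)
T - 1*(-401) = 18870 - 1*(-401) = 18870 + 401 = 19271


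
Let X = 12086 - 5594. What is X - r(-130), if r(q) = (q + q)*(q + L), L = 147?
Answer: 10912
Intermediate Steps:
X = 6492
r(q) = 2*q*(147 + q) (r(q) = (q + q)*(q + 147) = (2*q)*(147 + q) = 2*q*(147 + q))
X - r(-130) = 6492 - 2*(-130)*(147 - 130) = 6492 - 2*(-130)*17 = 6492 - 1*(-4420) = 6492 + 4420 = 10912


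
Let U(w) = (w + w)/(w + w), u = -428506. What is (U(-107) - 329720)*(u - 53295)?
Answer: 158858943919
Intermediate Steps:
U(w) = 1 (U(w) = (2*w)/((2*w)) = (2*w)*(1/(2*w)) = 1)
(U(-107) - 329720)*(u - 53295) = (1 - 329720)*(-428506 - 53295) = -329719*(-481801) = 158858943919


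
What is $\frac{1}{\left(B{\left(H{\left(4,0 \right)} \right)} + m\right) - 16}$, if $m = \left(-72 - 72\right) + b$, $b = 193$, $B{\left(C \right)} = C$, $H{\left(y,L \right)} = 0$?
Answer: $\frac{1}{33} \approx 0.030303$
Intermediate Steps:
$m = 49$ ($m = \left(-72 - 72\right) + 193 = -144 + 193 = 49$)
$\frac{1}{\left(B{\left(H{\left(4,0 \right)} \right)} + m\right) - 16} = \frac{1}{\left(0 + 49\right) - 16} = \frac{1}{49 - 16} = \frac{1}{33}$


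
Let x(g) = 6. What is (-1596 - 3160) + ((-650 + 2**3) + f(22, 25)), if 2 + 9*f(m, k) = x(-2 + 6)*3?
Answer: -48566/9 ≈ -5396.2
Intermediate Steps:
f(m, k) = 16/9 (f(m, k) = -2/9 + (6*3)/9 = -2/9 + (1/9)*18 = -2/9 + 2 = 16/9)
(-1596 - 3160) + ((-650 + 2**3) + f(22, 25)) = (-1596 - 3160) + ((-650 + 2**3) + 16/9) = -4756 + ((-650 + 8) + 16/9) = -4756 + (-642 + 16/9) = -4756 - 5762/9 = -48566/9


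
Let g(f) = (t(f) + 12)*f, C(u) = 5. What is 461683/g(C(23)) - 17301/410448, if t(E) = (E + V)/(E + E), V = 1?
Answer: 63165258007/8619408 ≈ 7328.3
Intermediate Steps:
t(E) = (1 + E)/(2*E) (t(E) = (E + 1)/(E + E) = (1 + E)/((2*E)) = (1 + E)*(1/(2*E)) = (1 + E)/(2*E))
g(f) = f*(12 + (1 + f)/(2*f)) (g(f) = ((1 + f)/(2*f) + 12)*f = (12 + (1 + f)/(2*f))*f = f*(12 + (1 + f)/(2*f)))
461683/g(C(23)) - 17301/410448 = 461683/(½ + (25/2)*5) - 17301/410448 = 461683/(½ + 125/2) - 17301*1/410448 = 461683/63 - 5767/136816 = 63165258007/8619408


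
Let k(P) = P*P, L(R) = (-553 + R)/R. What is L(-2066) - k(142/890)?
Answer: 508212769/409119650 ≈ 1.2422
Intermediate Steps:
L(R) = (-553 + R)/R
k(P) = P²
L(-2066) - k(142/890) = (-553 - 2066)/(-2066) - (142/890)² = -1/2066*(-2619) - (142*(1/890))² = 2619/2066 - (71/445)² = 2619/2066 - 1*5041/198025 = 2619/2066 - 5041/198025 = 508212769/409119650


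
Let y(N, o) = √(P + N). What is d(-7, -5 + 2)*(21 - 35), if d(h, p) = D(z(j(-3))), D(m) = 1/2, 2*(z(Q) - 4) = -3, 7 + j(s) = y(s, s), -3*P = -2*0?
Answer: -7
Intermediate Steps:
P = 0 (P = -(-2)*0/3 = -⅓*0 = 0)
y(N, o) = √N (y(N, o) = √(0 + N) = √N)
j(s) = -7 + √s
z(Q) = 5/2 (z(Q) = 4 + (½)*(-3) = 4 - 3/2 = 5/2)
D(m) = ½
d(h, p) = ½
d(-7, -5 + 2)*(21 - 35) = (21 - 35)/2 = (½)*(-14) = -7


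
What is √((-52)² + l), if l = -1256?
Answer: 2*√362 ≈ 38.053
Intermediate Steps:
√((-52)² + l) = √((-52)² - 1256) = √(2704 - 1256) = √1448 = 2*√362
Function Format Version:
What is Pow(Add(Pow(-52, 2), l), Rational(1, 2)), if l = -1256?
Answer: Mul(2, Pow(362, Rational(1, 2))) ≈ 38.053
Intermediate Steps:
Pow(Add(Pow(-52, 2), l), Rational(1, 2)) = Pow(Add(Pow(-52, 2), -1256), Rational(1, 2)) = Pow(Add(2704, -1256), Rational(1, 2)) = Pow(1448, Rational(1, 2)) = Mul(2, Pow(362, Rational(1, 2)))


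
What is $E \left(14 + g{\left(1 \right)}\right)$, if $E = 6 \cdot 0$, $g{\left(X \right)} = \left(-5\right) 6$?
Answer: $0$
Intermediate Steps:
$g{\left(X \right)} = -30$
$E = 0$
$E \left(14 + g{\left(1 \right)}\right) = 0 \left(14 - 30\right) = 0 \left(-16\right) = 0$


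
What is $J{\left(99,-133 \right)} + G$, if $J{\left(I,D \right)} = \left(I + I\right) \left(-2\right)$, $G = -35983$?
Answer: $-36379$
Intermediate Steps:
$J{\left(I,D \right)} = - 4 I$ ($J{\left(I,D \right)} = 2 I \left(-2\right) = - 4 I$)
$J{\left(99,-133 \right)} + G = \left(-4\right) 99 - 35983 = -396 - 35983 = -36379$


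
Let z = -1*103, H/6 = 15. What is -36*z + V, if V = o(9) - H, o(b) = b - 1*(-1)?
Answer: 3628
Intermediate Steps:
H = 90 (H = 6*15 = 90)
o(b) = 1 + b (o(b) = b + 1 = 1 + b)
z = -103
V = -80 (V = (1 + 9) - 1*90 = 10 - 90 = -80)
-36*z + V = -36*(-103) - 80 = 3708 - 80 = 3628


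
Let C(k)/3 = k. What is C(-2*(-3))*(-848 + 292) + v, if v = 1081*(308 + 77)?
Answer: 406177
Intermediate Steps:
C(k) = 3*k
v = 416185 (v = 1081*385 = 416185)
C(-2*(-3))*(-848 + 292) + v = (3*(-2*(-3)))*(-848 + 292) + 416185 = (3*6)*(-556) + 416185 = 18*(-556) + 416185 = -10008 + 416185 = 406177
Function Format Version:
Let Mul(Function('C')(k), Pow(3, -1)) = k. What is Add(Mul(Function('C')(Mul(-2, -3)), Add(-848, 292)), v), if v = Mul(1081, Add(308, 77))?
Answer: 406177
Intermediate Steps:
Function('C')(k) = Mul(3, k)
v = 416185 (v = Mul(1081, 385) = 416185)
Add(Mul(Function('C')(Mul(-2, -3)), Add(-848, 292)), v) = Add(Mul(Mul(3, Mul(-2, -3)), Add(-848, 292)), 416185) = Add(Mul(Mul(3, 6), -556), 416185) = Add(Mul(18, -556), 416185) = Add(-10008, 416185) = 406177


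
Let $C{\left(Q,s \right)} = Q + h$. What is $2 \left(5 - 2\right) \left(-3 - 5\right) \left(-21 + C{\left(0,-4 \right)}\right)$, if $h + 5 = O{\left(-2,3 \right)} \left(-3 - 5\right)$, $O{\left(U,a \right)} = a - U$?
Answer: $3168$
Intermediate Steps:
$h = -45$ ($h = -5 + \left(3 - -2\right) \left(-3 - 5\right) = -5 + \left(3 + 2\right) \left(-8\right) = -5 + 5 \left(-8\right) = -5 - 40 = -45$)
$C{\left(Q,s \right)} = -45 + Q$ ($C{\left(Q,s \right)} = Q - 45 = -45 + Q$)
$2 \left(5 - 2\right) \left(-3 - 5\right) \left(-21 + C{\left(0,-4 \right)}\right) = 2 \left(5 - 2\right) \left(-3 - 5\right) \left(-21 + \left(-45 + 0\right)\right) = 2 \left(5 - 2\right) \left(-3 - 5\right) \left(-21 - 45\right) = 2 \cdot 3 \left(-8\right) \left(-66\right) = 6 \left(-8\right) \left(-66\right) = \left(-48\right) \left(-66\right) = 3168$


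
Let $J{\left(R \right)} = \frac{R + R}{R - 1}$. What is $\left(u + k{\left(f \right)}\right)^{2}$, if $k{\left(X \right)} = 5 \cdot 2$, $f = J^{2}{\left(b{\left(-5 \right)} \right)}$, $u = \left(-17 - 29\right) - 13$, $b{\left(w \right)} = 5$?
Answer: $2401$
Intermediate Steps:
$J{\left(R \right)} = \frac{2 R}{-1 + R}$
$u = -59$ ($u = -46 - 13 = -59$)
$f = \frac{25}{4}$ ($f = \left(2 \cdot 5 \frac{1}{-1 + 5}\right)^{2} = \left(2 \cdot 5 \cdot \frac{1}{4}\right)^{2} = \left(\frac{5}{2}\right)^{2} = \frac{25}{4} \approx 6.25$)
$k{\left(X \right)} = 10$
$\left(u + k{\left(f \right)}\right)^{2} = \left(-59 + 10\right)^{2} = \left(-49\right)^{2} = 2401$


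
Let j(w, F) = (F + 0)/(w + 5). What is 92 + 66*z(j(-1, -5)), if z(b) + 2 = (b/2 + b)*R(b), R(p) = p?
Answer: 1835/16 ≈ 114.69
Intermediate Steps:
j(w, F) = F/(5 + w)
z(b) = -2 + 3*b²/2 (z(b) = -2 + (b/2 + b)*b = -2 + (3*b/2)*b = -2 + 3*b²/2)
92 + 66*z(j(-1, -5)) = 92 + 66*(-2 + 3*(-5/(5 - 1))²/2) = 92 + 66*(-2 + 3*(-5/4)²/2) = 92 + 66*(-2 + (3/2)*(25/16)) = 92 + 66*(-2 + 75/32) = 92 + 66*(11/32) = 92 + 363/16 = 1835/16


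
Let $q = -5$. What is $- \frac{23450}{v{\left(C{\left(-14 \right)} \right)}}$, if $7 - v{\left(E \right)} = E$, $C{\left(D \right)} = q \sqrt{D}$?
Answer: $- \frac{23450}{57} + \frac{16750 i \sqrt{14}}{57} \approx -411.4 + 1099.5 i$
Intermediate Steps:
$C{\left(D \right)} = - 5 \sqrt{D}$
$v{\left(E \right)} = 7 - E$
$- \frac{23450}{v{\left(C{\left(-14 \right)} \right)}} = - \frac{23450}{7 - - 5 \sqrt{-14}} = - \frac{23450}{7 - - 5 i \sqrt{14}} = - \frac{23450}{7 + 5 i \sqrt{14}}$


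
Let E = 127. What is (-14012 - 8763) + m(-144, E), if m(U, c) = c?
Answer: -22648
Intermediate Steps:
(-14012 - 8763) + m(-144, E) = (-14012 - 8763) + 127 = -22775 + 127 = -22648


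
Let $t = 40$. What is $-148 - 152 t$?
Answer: $-6228$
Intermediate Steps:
$-148 - 152 t = -148 - 6080 = -6228$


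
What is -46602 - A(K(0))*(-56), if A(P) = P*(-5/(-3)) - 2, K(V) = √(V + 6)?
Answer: -46714 + 280*√6/3 ≈ -46485.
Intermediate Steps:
K(V) = √(6 + V)
A(P) = -2 + 5*P/3 (A(P) = P*(-5*(-⅓)) - 2 = P*(5/3) - 2 = 5*P/3 - 2 = -2 + 5*P/3)
-46602 - A(K(0))*(-56) = -46602 - (-2 + 5*√(6 + 0)/3)*(-56) = -46602 - (-2 + 5*√6/3)*(-56) = -46602 - (112 - 280*√6/3) = -46602 + (-112 + 280*√6/3) = -46714 + 280*√6/3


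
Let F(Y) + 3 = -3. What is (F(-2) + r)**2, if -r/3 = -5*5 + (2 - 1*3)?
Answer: 5184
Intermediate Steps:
F(Y) = -6 (F(Y) = -3 - 3 = -6)
r = 78 (r = -3*(-5*5 + (2 - 1*3)) = -3*(-25 + (2 - 3)) = -3*(-25 - 1) = -3*(-26) = 78)
(F(-2) + r)**2 = (-6 + 78)**2 = 72**2 = 5184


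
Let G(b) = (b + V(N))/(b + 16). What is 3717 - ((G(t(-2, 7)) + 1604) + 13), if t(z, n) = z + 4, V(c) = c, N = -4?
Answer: 18901/9 ≈ 2100.1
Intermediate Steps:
t(z, n) = 4 + z
G(b) = (-4 + b)/(16 + b) (G(b) = (b - 4)/(b + 16) = (-4 + b)/(16 + b))
3717 - ((G(t(-2, 7)) + 1604) + 13) = 3717 - (((-4 + (4 - 2))/(16 + (4 - 2)) + 1604) + 13) = 3717 - (((-4 + 2)/(16 + 2) + 1604) + 13) = 3717 - ((-2/18 + 1604) + 13) = 3717 - (((1/18)*(-2) + 1604) + 13) = 3717 - ((-⅑ + 1604) + 13) = 3717 - (14435/9 + 13) = 3717 - 1*14552/9 = 3717 - 14552/9 = 18901/9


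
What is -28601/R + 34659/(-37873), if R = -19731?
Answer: 399348944/747272163 ≈ 0.53441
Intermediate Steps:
-28601/R + 34659/(-37873) = -28601/(-19731) + 34659/(-37873) = -28601*(-1/19731) + 34659*(-1/37873) = 28601/19731 - 34659/37873 = 399348944/747272163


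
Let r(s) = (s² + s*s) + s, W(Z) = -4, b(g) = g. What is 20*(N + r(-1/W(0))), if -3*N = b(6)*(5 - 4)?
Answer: -65/2 ≈ -32.500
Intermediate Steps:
N = -2 (N = -2*(5 - 4) = -2 ≈ -2.0000)
r(s) = s + 2*s² (r(s) = (s² + s²) + s = 2*s² + s = s + 2*s²)
20*(N + r(-1/W(0))) = 20*(-2 + (-1/(-4))*(1 + 2*(-1/(-4)))) = 20*(-2 + (-1*(-¼))*(1 + 2*(-1*(-¼)))) = 20*(-2 + (1 + 2*(¼))/4) = 20*(-2 + (1 + ½)/4) = 20*(-2 + (¼)*(3/2)) = 20*(-2 + 3/8) = 20*(-13/8) = -65/2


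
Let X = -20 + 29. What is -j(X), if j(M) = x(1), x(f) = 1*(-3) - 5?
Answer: 8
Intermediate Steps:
x(f) = -8 (x(f) = -3 - 5 = -8)
X = 9
j(M) = -8
-j(X) = -1*(-8) = 8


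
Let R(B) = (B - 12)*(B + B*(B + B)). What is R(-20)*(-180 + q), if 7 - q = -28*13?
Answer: -4767360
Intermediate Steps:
q = 371 (q = 7 - (-28)*13 = 7 - 1*(-364) = 7 + 364 = 371)
R(B) = (-12 + B)*(B + 2*B²) (R(B) = (-12 + B)*(B + B*(2*B)) = (-12 + B)*(B + 2*B²))
R(-20)*(-180 + q) = (-20*(-12 - 23*(-20) + 2*(-20)²))*(-180 + 371) = -20*(-12 + 460 + 2*400)*191 = -20*(-12 + 460 + 800)*191 = -20*1248*191 = -24960*191 = -4767360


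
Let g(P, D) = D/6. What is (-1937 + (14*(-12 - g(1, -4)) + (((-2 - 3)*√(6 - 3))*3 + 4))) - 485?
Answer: -7730/3 - 15*√3 ≈ -2602.6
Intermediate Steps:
g(P, D) = D/6 (g(P, D) = D*(⅙) = D/6)
(-1937 + (14*(-12 - g(1, -4)) + (((-2 - 3)*√(6 - 3))*3 + 4))) - 485 = (-1937 + (14*(-12 - (-4)/6) + (((-2 - 3)*√(6 - 3))*3 + 4))) - 485 = (-1937 + (14*(-12 - 1*(-⅔)) + (-5*√3*3 + 4))) - 485 = (-1937 + (14*(-12 + ⅔) + (-15*√3 + 4))) - 485 = (-1937 + (14*(-34/3) + (4 - 15*√3))) - 485 = (-1937 + (-476/3 + (4 - 15*√3))) - 485 = (-1937 + (-464/3 - 15*√3)) - 485 = (-6275/3 - 15*√3) - 485 = -7730/3 - 15*√3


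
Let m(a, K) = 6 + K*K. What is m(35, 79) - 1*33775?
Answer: -27528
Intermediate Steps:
m(a, K) = 6 + K**2
m(35, 79) - 1*33775 = (6 + 79**2) - 1*33775 = (6 + 6241) - 33775 = 6247 - 33775 = -27528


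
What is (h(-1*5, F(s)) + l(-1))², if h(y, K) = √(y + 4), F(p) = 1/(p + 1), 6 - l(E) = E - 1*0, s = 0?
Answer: (7 + I)² ≈ 48.0 + 14.0*I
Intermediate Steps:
l(E) = 6 - E (l(E) = 6 - (E - 1*0) = 6 - (E + 0) = 6 - E)
F(p) = 1/(1 + p)
h(y, K) = √(4 + y)
(h(-1*5, F(s)) + l(-1))² = (√(4 - 1*5) + (6 - 1*(-1)))² = (√(4 - 5) + (6 + 1))² = (√(-1) + 7)² = (I + 7)² = (7 + I)²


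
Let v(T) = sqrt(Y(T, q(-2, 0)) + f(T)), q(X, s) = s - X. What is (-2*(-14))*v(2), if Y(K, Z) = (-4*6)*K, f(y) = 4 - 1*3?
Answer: 28*I*sqrt(47) ≈ 191.96*I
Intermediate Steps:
f(y) = 1 (f(y) = 4 - 3 = 1)
Y(K, Z) = -24*K
v(T) = sqrt(1 - 24*T) (v(T) = sqrt(-24*T + 1) = sqrt(1 - 24*T))
(-2*(-14))*v(2) = (-2*(-14))*sqrt(1 - 24*2) = 28*sqrt(1 - 48) = 28*sqrt(-47) = 28*(I*sqrt(47)) = 28*I*sqrt(47)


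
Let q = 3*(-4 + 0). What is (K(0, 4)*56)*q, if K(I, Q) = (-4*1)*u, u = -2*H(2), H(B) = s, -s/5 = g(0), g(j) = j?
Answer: 0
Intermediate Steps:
s = 0 (s = -5*0 = 0)
H(B) = 0
q = -12 (q = 3*(-4) = -12)
u = 0 (u = -2*0 = 0)
K(I, Q) = 0 (K(I, Q) = -4*1*0 = -4*0 = 0)
(K(0, 4)*56)*q = (0*56)*(-12) = 0*(-12) = 0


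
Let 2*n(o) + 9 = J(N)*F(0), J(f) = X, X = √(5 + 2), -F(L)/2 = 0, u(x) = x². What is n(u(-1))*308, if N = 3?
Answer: -1386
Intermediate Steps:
F(L) = 0 (F(L) = -2*0 = 0)
X = √7 ≈ 2.6458
J(f) = √7
n(o) = -9/2 (n(o) = -9/2 + (√7*0)/2 = -9/2 + (½)*0 = -9/2 + 0 = -9/2)
n(u(-1))*308 = -9/2*308 = -1386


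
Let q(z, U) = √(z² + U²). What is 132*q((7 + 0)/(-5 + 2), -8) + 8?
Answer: 1108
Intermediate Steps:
q(z, U) = √(U² + z²)
132*q((7 + 0)/(-5 + 2), -8) + 8 = 132*√((-8)² + ((7 + 0)/(-5 + 2))²) + 8 = 132*√(64 + (7/(-3))²) + 8 = 132*√(64 + (7*(-⅓))²) + 8 = 132*√(64 + (-7/3)²) + 8 = 132*√(64 + 49/9) + 8 = 132*√(625/9) + 8 = 132*(25/3) + 8 = 1100 + 8 = 1108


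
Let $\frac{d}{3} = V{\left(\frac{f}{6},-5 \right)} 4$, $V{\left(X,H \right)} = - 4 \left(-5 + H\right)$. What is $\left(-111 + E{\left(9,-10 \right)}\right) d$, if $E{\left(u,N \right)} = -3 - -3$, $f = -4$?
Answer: $-53280$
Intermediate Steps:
$V{\left(X,H \right)} = 20 - 4 H$
$E{\left(u,N \right)} = 0$ ($E{\left(u,N \right)} = -3 + 3 = 0$)
$d = 480$ ($d = 3 \left(20 - -20\right) 4 = 3 \left(20 + 20\right) 4 = 3 \cdot 40 \cdot 4 = 3 \cdot 160 = 480$)
$\left(-111 + E{\left(9,-10 \right)}\right) d = \left(-111 + 0\right) 480 = \left(-111\right) 480 = -53280$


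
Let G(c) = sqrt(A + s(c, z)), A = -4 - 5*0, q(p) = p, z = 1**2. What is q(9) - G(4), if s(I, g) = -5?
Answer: 9 - 3*I ≈ 9.0 - 3.0*I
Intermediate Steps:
z = 1
A = -4 (A = -4 + 0 = -4)
G(c) = 3*I (G(c) = sqrt(-4 - 5) = sqrt(-9) = 3*I)
q(9) - G(4) = 9 - 3*I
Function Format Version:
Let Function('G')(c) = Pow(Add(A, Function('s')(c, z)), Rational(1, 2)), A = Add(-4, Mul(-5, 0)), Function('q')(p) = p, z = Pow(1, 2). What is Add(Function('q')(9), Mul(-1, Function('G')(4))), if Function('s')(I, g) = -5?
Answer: Add(9, Mul(-3, I)) ≈ Add(9.0000, Mul(-3.0000, I))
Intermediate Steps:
z = 1
A = -4 (A = Add(-4, 0) = -4)
Function('G')(c) = Mul(3, I) (Function('G')(c) = Pow(Add(-4, -5), Rational(1, 2)) = Pow(-9, Rational(1, 2)) = Mul(3, I))
Add(Function('q')(9), Mul(-1, Function('G')(4))) = Add(9, Mul(-1, Mul(3, I))) = Add(9, Mul(-3, I))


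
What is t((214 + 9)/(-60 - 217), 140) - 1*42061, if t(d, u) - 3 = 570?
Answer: -41488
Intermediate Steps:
t(d, u) = 573 (t(d, u) = 3 + 570 = 573)
t((214 + 9)/(-60 - 217), 140) - 1*42061 = 573 - 1*42061 = 573 - 42061 = -41488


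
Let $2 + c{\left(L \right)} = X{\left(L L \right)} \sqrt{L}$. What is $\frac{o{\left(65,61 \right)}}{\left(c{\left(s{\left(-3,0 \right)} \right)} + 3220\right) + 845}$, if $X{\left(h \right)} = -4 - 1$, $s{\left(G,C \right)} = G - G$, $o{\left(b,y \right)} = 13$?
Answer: $\frac{13}{4063} \approx 0.0031996$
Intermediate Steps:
$s{\left(G,C \right)} = 0$
$X{\left(h \right)} = -5$ ($X{\left(h \right)} = -4 - 1 = -5$)
$c{\left(L \right)} = -2 - 5 \sqrt{L}$
$\frac{o{\left(65,61 \right)}}{\left(c{\left(s{\left(-3,0 \right)} \right)} + 3220\right) + 845} = \frac{13}{\left(\left(-2 - 5 \sqrt{0}\right) + 3220\right) + 845} = \frac{13}{\left(\left(-2 - 0\right) + 3220\right) + 845} = \frac{13}{\left(\left(-2 + 0\right) + 3220\right) + 845} = \frac{13}{\left(-2 + 3220\right) + 845} = \frac{13}{3218 + 845} = \frac{13}{4063}$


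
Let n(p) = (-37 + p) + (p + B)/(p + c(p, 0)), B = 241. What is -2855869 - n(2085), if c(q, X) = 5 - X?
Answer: -2986524428/1045 ≈ -2.8579e+6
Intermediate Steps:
n(p) = -37 + p + (241 + p)/(5 + p) (n(p) = (-37 + p) + (p + 241)/(p + (5 - 1*0)) = (-37 + p) + (241 + p)/(p + (5 + 0)) = (-37 + p) + (241 + p)/(p + 5) = (-37 + p) + (241 + p)/(5 + p) = -37 + p + (241 + p)/(5 + p))
-2855869 - n(2085) = -2855869 - (56 + 2085**2 - 31*2085)/(5 + 2085) = -2855869 - (56 + 4347225 - 64635)/2090 = -2855869 - 4282646/2090 = -2855869 - 1*2141323/1045 = -2855869 - 2141323/1045 = -2986524428/1045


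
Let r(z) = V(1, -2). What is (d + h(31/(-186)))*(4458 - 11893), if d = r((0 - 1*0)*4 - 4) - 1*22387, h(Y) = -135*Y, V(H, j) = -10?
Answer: 332708815/2 ≈ 1.6635e+8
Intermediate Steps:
r(z) = -10
d = -22397 (d = -10 - 1*22387 = -10 - 22387 = -22397)
(d + h(31/(-186)))*(4458 - 11893) = (-22397 - 4185/(-186))*(4458 - 11893) = (-22397 - 4185*(-1)/186)*(-7435) = (-22397 - 135*(-1/6))*(-7435) = (-22397 + 45/2)*(-7435) = -44749/2*(-7435) = 332708815/2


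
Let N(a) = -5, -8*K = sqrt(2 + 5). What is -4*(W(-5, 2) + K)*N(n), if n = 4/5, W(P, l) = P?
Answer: -100 - 5*sqrt(7)/2 ≈ -106.61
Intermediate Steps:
K = -sqrt(7)/8 (K = -sqrt(2 + 5)/8 = -sqrt(7)/8 ≈ -0.33072)
n = 4/5 (n = 4*(1/5) = 4/5 ≈ 0.80000)
-4*(W(-5, 2) + K)*N(n) = -4*(-5 - sqrt(7)/8)*(-5) = -4*(25 + 5*sqrt(7)/8) = -100 - 5*sqrt(7)/2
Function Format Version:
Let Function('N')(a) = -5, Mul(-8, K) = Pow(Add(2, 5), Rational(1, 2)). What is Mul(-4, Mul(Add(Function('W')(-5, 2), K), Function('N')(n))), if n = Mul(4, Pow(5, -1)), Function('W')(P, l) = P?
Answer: Add(-100, Mul(Rational(-5, 2), Pow(7, Rational(1, 2)))) ≈ -106.61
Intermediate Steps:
K = Mul(Rational(-1, 8), Pow(7, Rational(1, 2))) (K = Mul(Rational(-1, 8), Pow(Add(2, 5), Rational(1, 2))) = Mul(Rational(-1, 8), Pow(7, Rational(1, 2))) ≈ -0.33072)
n = Rational(4, 5) (n = Mul(4, Rational(1, 5)) = Rational(4, 5) ≈ 0.80000)
Mul(-4, Mul(Add(Function('W')(-5, 2), K), Function('N')(n))) = Mul(-4, Mul(Add(-5, Mul(Rational(-1, 8), Pow(7, Rational(1, 2)))), -5)) = Mul(-4, Add(25, Mul(Rational(5, 8), Pow(7, Rational(1, 2))))) = Add(-100, Mul(Rational(-5, 2), Pow(7, Rational(1, 2))))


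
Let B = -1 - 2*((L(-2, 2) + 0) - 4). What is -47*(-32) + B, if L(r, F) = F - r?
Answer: 1503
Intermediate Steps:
B = -1 (B = -1 - 2*(((2 - 1*(-2)) + 0) - 4) = -1 - 2*(((2 + 2) + 0) - 4) = -1 - 2*((4 + 0) - 4) = -1 - 2*(4 - 4) = -1 - 2*0 = -1 + 0 = -1)
-47*(-32) + B = -47*(-32) - 1 = 1504 - 1 = 1503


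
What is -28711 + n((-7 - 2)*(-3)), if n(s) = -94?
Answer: -28805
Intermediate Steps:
-28711 + n((-7 - 2)*(-3)) = -28711 - 94 = -28805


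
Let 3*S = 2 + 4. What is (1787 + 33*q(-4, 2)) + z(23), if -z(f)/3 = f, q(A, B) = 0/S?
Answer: 1718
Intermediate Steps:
S = 2 (S = (2 + 4)/3 = (⅓)*6 = 2)
q(A, B) = 0 (q(A, B) = 0/2 = 0*(½) = 0)
z(f) = -3*f
(1787 + 33*q(-4, 2)) + z(23) = (1787 + 33*0) - 3*23 = (1787 + 0) - 69 = 1787 - 69 = 1718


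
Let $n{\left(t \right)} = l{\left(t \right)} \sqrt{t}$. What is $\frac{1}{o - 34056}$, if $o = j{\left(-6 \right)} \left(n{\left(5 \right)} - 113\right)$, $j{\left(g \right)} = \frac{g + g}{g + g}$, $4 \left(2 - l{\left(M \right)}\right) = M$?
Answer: $- \frac{546704}{18680328931} - \frac{12 \sqrt{5}}{18680328931} \approx -2.9268 \cdot 10^{-5}$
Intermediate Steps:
$l{\left(M \right)} = 2 - \frac{M}{4}$
$j{\left(g \right)} = 1$ ($j{\left(g \right)} = \frac{2 g}{2 g} = 2 g \frac{1}{2 g} = 1$)
$n{\left(t \right)} = \sqrt{t} \left(2 - \frac{t}{4}\right)$ ($n{\left(t \right)} = \left(2 - \frac{t}{4}\right) \sqrt{t} = \sqrt{t} \left(2 - \frac{t}{4}\right)$)
$o = -113 + \frac{3 \sqrt{5}}{4}$ ($o = 1 \left(\frac{\sqrt{5} \left(8 - 5\right)}{4} - 113\right) = 1 \left(\frac{1}{4} \sqrt{5} \cdot 3 - 113\right) = 1 \left(\frac{3 \sqrt{5}}{4} - 113\right) = 1 \left(-113 + \frac{3 \sqrt{5}}{4}\right) = -113 + \frac{3 \sqrt{5}}{4} \approx -111.32$)
$\frac{1}{o - 34056} = \frac{1}{\left(-113 + \frac{3 \sqrt{5}}{4}\right) - 34056} = \frac{1}{-34169 + \frac{3 \sqrt{5}}{4}}$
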